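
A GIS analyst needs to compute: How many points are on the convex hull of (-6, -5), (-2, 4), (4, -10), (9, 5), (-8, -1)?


Convex hull vertices (CCW): (-8, -1), (-6, -5), (4, -10), (9, 5), (-2, 4)
Count = 5

5


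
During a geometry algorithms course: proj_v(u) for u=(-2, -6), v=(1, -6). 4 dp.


u.v = 34, |v| = sqrt(37) = 6.0828
Scalar projection = u.v / |v| = 34 / sqrt(37) = 5.5896

5.5896


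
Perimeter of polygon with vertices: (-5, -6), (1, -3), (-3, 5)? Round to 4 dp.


Sides: (-5, -6)->(1, -3): sqrt(45) = 6.708204, (1, -3)->(-3, 5): sqrt(80) = 8.944272, (-3, 5)->(-5, -6): sqrt(125) = 11.18034
Sum = 26.832816
Perimeter = 26.8328

26.8328


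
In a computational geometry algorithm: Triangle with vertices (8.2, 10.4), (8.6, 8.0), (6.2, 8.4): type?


Side lengths squared: AB^2=5.92, BC^2=5.92, CA^2=8
Sorted: [5.92, 5.92, 8]
By sides: Isosceles, By angles: Acute

Isosceles, Acute


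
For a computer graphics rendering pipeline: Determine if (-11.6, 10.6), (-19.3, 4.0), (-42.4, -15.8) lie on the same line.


Cross product: ((-19.3)-(-11.6))*((-15.8)-10.6) - (4-10.6)*((-42.4)-(-11.6))
= 0

Yes, collinear


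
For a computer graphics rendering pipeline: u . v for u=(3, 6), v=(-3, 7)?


u . v = u_x*v_x + u_y*v_y = 3*(-3) + 6*7
= (-9) + 42 = 33

33


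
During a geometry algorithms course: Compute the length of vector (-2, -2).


|u| = sqrt((-2)^2 + (-2)^2) = sqrt(8) = 2.8284

2.8284


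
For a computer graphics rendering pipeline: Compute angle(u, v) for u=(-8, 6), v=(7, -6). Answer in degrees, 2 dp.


u.v = -92, |u| = sqrt(100) = 10, |v| = sqrt(85) = 9.2195
cos(theta) = u.v/(|u||v|) = -92/sqrt(8500) = -0.99788
theta = acos(-0.99788) = 176.27 degrees

176.27 degrees


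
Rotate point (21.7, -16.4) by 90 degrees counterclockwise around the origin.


90° CCW: (x,y) -> (-y, x)
(21.7,-16.4) -> (16.4, 21.7)

(16.4, 21.7)


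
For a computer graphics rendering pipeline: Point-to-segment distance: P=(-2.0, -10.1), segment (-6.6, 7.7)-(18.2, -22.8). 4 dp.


Project P onto AB: t = 0.4251 (clamped to [0,1])
Closest point on segment: (3.9437, -5.2671)
Distance: 7.6606

7.6606


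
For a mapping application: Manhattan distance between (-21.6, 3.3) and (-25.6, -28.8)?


|(-21.6)-(-25.6)| + |3.3-(-28.8)| = 4 + 32.1 = 36.1

36.1


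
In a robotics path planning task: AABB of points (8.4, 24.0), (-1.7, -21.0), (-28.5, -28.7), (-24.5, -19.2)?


x range: [-28.5, 8.4]
y range: [-28.7, 24]
Bounding box: (-28.5,-28.7) to (8.4,24)

(-28.5,-28.7) to (8.4,24)


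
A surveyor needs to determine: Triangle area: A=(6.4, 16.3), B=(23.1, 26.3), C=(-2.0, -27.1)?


Area = |x_A(y_B-y_C) + x_B(y_C-y_A) + x_C(y_A-y_B)|/2
= |341.76 + (-1002.54) + 20|/2
= 640.78/2 = 320.39

320.39


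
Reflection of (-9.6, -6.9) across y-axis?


Reflection over y-axis: (x,y) -> (-x,y)
(-9.6, -6.9) -> (9.6, -6.9)

(9.6, -6.9)


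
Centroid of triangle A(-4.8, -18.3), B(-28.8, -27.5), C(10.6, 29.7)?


Centroid = ((x_A+x_B+x_C)/3, (y_A+y_B+y_C)/3)
= (((-4.8)+(-28.8)+10.6)/3, ((-18.3)+(-27.5)+29.7)/3)
= (-7.6667, -5.3667)

(-7.6667, -5.3667)


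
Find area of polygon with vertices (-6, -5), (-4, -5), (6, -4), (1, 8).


Shoelace sum: ((-6)*(-5) - (-4)*(-5)) + ((-4)*(-4) - 6*(-5)) + (6*8 - 1*(-4)) + (1*(-5) - (-6)*8)
= 151
Area = |151|/2 = 75.5

75.5


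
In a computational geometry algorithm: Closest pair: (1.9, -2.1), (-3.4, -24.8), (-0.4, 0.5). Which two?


d(P0,P1) = 23.3105, d(P0,P2) = 3.4713, d(P1,P2) = 25.4772
Closest: P0 and P2

Closest pair: (1.9, -2.1) and (-0.4, 0.5), distance = 3.4713


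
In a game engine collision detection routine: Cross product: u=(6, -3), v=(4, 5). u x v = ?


u x v = u_x*v_y - u_y*v_x = 6*5 - (-3)*4
= 30 - (-12) = 42

42


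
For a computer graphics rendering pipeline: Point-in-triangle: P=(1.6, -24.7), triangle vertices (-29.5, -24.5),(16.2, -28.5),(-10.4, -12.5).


Cross products: AB x AP = 115.26, BC x BP = 132.52, CA x CP = 377.02
All same sign? yes

Yes, inside


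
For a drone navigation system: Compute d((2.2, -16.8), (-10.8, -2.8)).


dx=-13, dy=14
d^2 = (-13)^2 + 14^2 = 365
d = sqrt(365) = 19.105

19.105


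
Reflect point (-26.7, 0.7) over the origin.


Reflection over origin: (x,y) -> (-x,-y)
(-26.7, 0.7) -> (26.7, -0.7)

(26.7, -0.7)


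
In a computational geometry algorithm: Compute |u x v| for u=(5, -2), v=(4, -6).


|u x v| = |5*(-6) - (-2)*4|
= |(-30) - (-8)| = 22

22


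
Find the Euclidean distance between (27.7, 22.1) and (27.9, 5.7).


dx=0.2, dy=-16.4
d^2 = 0.2^2 + (-16.4)^2 = 269
d = sqrt(269) = 16.4012

16.4012


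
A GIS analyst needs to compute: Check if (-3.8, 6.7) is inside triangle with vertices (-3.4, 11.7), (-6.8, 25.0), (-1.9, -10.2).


Cross products: AB x AP = 22.32, BC x BP = 15.93, CA x CP = 16.26
All same sign? yes

Yes, inside


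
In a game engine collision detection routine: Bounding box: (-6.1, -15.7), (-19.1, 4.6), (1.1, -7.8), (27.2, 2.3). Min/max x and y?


x range: [-19.1, 27.2]
y range: [-15.7, 4.6]
Bounding box: (-19.1,-15.7) to (27.2,4.6)

(-19.1,-15.7) to (27.2,4.6)


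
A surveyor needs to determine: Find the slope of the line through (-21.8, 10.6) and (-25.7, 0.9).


slope = (y2-y1)/(x2-x1) = (0.9-10.6)/((-25.7)-(-21.8)) = (-9.7)/(-3.9) = 2.4872

2.4872


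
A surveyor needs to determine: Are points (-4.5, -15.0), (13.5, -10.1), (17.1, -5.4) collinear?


Cross product: (13.5-(-4.5))*((-5.4)-(-15)) - ((-10.1)-(-15))*(17.1-(-4.5))
= 66.96

No, not collinear


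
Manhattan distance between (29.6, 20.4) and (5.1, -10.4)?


|29.6-5.1| + |20.4-(-10.4)| = 24.5 + 30.8 = 55.3

55.3


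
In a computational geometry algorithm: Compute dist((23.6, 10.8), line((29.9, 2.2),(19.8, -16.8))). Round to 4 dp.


|cross product| = 206.56
|line direction| = sqrt(463.01) = 21.5177
Distance = 206.56/sqrt(463.01) = 9.5996

9.5996


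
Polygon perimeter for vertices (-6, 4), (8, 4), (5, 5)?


Sides: (-6, 4)->(8, 4): sqrt(196) = 14, (8, 4)->(5, 5): sqrt(10) = 3.162278, (5, 5)->(-6, 4): sqrt(122) = 11.045361
Sum = 28.207639
Perimeter = 28.2076

28.2076


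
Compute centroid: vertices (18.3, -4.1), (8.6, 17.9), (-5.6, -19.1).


Centroid = ((x_A+x_B+x_C)/3, (y_A+y_B+y_C)/3)
= ((18.3+8.6+(-5.6))/3, ((-4.1)+17.9+(-19.1))/3)
= (7.1, -1.7667)

(7.1, -1.7667)


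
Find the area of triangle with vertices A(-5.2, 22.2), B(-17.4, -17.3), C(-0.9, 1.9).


Area = |x_A(y_B-y_C) + x_B(y_C-y_A) + x_C(y_A-y_B)|/2
= |99.84 + 353.22 + (-35.55)|/2
= 417.51/2 = 208.755

208.755


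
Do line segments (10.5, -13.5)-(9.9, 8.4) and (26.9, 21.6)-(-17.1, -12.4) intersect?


Cross products: d1=986.8, d2=2.8, d3=-380.22, d4=603.78
d1*d2 < 0 and d3*d4 < 0? no

No, they don't intersect


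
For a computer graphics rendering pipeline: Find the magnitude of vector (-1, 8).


|u| = sqrt((-1)^2 + 8^2) = sqrt(65) = 8.0623

8.0623


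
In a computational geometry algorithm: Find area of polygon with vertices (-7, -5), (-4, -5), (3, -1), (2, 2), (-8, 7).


Shoelace sum: ((-7)*(-5) - (-4)*(-5)) + ((-4)*(-1) - 3*(-5)) + (3*2 - 2*(-1)) + (2*7 - (-8)*2) + ((-8)*(-5) - (-7)*7)
= 161
Area = |161|/2 = 80.5

80.5


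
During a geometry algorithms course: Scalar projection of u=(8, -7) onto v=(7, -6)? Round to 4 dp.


u.v = 98, |v| = sqrt(85) = 9.2195
Scalar projection = u.v / |v| = 98 / sqrt(85) = 10.6296

10.6296


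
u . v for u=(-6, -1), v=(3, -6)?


u . v = u_x*v_x + u_y*v_y = (-6)*3 + (-1)*(-6)
= (-18) + 6 = -12

-12


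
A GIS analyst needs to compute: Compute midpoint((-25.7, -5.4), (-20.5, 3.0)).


M = (((-25.7)+(-20.5))/2, ((-5.4)+3)/2)
= (-23.1, -1.2)

(-23.1, -1.2)


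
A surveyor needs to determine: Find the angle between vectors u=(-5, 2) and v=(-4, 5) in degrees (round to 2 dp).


u.v = 30, |u| = sqrt(29) = 5.3852, |v| = sqrt(41) = 6.4031
cos(theta) = u.v/(|u||v|) = 30/sqrt(1189) = 0.870022
theta = acos(0.870022) = 29.54 degrees

29.54 degrees


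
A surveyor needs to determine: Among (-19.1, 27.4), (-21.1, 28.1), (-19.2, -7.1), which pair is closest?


d(P0,P1) = 2.119, d(P0,P2) = 34.5001, d(P1,P2) = 35.2512
Closest: P0 and P1

Closest pair: (-19.1, 27.4) and (-21.1, 28.1), distance = 2.119


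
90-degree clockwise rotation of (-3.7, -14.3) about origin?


90° CW: (x,y) -> (y, -x)
(-3.7,-14.3) -> (-14.3, 3.7)

(-14.3, 3.7)


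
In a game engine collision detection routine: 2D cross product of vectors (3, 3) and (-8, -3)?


u x v = u_x*v_y - u_y*v_x = 3*(-3) - 3*(-8)
= (-9) - (-24) = 15

15


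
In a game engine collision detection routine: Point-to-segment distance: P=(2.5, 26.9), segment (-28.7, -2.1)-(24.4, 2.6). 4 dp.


Project P onto AB: t = 0.631 (clamped to [0,1])
Closest point on segment: (4.8044, 0.8655)
Distance: 26.1362

26.1362


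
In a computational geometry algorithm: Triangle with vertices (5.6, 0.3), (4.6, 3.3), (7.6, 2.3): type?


Side lengths squared: AB^2=10, BC^2=10, CA^2=8
Sorted: [8, 10, 10]
By sides: Isosceles, By angles: Acute

Isosceles, Acute


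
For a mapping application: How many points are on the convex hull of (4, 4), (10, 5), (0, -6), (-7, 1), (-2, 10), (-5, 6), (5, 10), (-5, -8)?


Convex hull vertices (CCW): (-7, 1), (-5, -8), (0, -6), (10, 5), (5, 10), (-2, 10), (-5, 6)
Count = 7

7


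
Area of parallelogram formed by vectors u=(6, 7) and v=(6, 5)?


|u x v| = |6*5 - 7*6|
= |30 - 42| = 12

12


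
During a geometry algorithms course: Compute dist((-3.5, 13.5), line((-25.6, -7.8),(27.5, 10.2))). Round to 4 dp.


|cross product| = 733.23
|line direction| = sqrt(3143.61) = 56.0679
Distance = 733.23/sqrt(3143.61) = 13.0775

13.0775


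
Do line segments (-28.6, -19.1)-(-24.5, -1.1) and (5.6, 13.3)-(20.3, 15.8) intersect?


Cross products: d1=-390.78, d2=-136.43, d3=-482.76, d4=-737.11
d1*d2 < 0 and d3*d4 < 0? no

No, they don't intersect


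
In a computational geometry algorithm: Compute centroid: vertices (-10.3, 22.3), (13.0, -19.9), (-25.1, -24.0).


Centroid = ((x_A+x_B+x_C)/3, (y_A+y_B+y_C)/3)
= (((-10.3)+13+(-25.1))/3, (22.3+(-19.9)+(-24))/3)
= (-7.4667, -7.2)

(-7.4667, -7.2)


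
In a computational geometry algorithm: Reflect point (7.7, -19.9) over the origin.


Reflection over origin: (x,y) -> (-x,-y)
(7.7, -19.9) -> (-7.7, 19.9)

(-7.7, 19.9)


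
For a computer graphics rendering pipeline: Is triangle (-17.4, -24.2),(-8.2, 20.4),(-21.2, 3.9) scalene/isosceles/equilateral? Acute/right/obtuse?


Side lengths squared: AB^2=2073.8, BC^2=441.25, CA^2=804.05
Sorted: [441.25, 804.05, 2073.8]
By sides: Scalene, By angles: Obtuse

Scalene, Obtuse


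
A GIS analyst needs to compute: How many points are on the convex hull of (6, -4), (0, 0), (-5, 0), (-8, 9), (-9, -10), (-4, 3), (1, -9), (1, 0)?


Convex hull vertices (CCW): (-9, -10), (1, -9), (6, -4), (-8, 9)
Count = 4

4


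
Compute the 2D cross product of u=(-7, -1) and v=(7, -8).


u x v = u_x*v_y - u_y*v_x = (-7)*(-8) - (-1)*7
= 56 - (-7) = 63

63


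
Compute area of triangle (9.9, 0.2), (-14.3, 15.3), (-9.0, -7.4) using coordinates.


Area = |x_A(y_B-y_C) + x_B(y_C-y_A) + x_C(y_A-y_B)|/2
= |224.73 + 108.68 + 135.9|/2
= 469.31/2 = 234.655

234.655


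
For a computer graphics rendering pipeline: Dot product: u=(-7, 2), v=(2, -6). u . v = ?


u . v = u_x*v_x + u_y*v_y = (-7)*2 + 2*(-6)
= (-14) + (-12) = -26

-26


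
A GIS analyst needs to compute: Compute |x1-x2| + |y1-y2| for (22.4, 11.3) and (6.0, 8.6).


|22.4-6| + |11.3-8.6| = 16.4 + 2.7 = 19.1

19.1


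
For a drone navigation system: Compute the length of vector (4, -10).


|u| = sqrt(4^2 + (-10)^2) = sqrt(116) = 10.7703

10.7703


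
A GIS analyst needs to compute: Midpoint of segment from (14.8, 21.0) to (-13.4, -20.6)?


M = ((14.8+(-13.4))/2, (21+(-20.6))/2)
= (0.7, 0.2)

(0.7, 0.2)


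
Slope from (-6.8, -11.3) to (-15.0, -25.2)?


slope = (y2-y1)/(x2-x1) = ((-25.2)-(-11.3))/((-15)-(-6.8)) = (-13.9)/(-8.2) = 1.6951

1.6951


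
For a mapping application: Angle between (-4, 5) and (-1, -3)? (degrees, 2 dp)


u.v = -11, |u| = sqrt(41) = 6.4031, |v| = sqrt(10) = 3.1623
cos(theta) = u.v/(|u||v|) = -11/sqrt(410) = -0.543251
theta = acos(-0.543251) = 122.91 degrees

122.91 degrees


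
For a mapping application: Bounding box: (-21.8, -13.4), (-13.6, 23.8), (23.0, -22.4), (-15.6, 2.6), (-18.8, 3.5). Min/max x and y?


x range: [-21.8, 23]
y range: [-22.4, 23.8]
Bounding box: (-21.8,-22.4) to (23,23.8)

(-21.8,-22.4) to (23,23.8)


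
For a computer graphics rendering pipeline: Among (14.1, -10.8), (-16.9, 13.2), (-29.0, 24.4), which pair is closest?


d(P0,P1) = 39.2046, d(P0,P2) = 55.6476, d(P1,P2) = 16.4879
Closest: P1 and P2

Closest pair: (-16.9, 13.2) and (-29.0, 24.4), distance = 16.4879


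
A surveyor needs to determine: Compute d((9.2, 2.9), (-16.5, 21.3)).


dx=-25.7, dy=18.4
d^2 = (-25.7)^2 + 18.4^2 = 999.05
d = sqrt(999.05) = 31.6078

31.6078


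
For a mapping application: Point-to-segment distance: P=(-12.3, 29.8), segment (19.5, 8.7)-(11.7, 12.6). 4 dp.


Project P onto AB: t = 1 (clamped to [0,1])
Closest point on segment: (11.7, 12.6)
Distance: 29.5269

29.5269


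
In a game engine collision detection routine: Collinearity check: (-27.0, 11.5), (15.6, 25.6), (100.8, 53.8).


Cross product: (15.6-(-27))*(53.8-11.5) - (25.6-11.5)*(100.8-(-27))
= 0

Yes, collinear


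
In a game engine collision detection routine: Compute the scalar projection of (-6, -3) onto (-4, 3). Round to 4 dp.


u.v = 15, |v| = sqrt(25) = 5
Scalar projection = u.v / |v| = 15 / sqrt(25) = 3

3


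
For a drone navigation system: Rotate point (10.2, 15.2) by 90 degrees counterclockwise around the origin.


90° CCW: (x,y) -> (-y, x)
(10.2,15.2) -> (-15.2, 10.2)

(-15.2, 10.2)


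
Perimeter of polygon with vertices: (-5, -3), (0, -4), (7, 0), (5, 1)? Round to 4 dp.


Sides: (-5, -3)->(0, -4): sqrt(26) = 5.09902, (0, -4)->(7, 0): sqrt(65) = 8.062258, (7, 0)->(5, 1): sqrt(5) = 2.236068, (5, 1)->(-5, -3): sqrt(116) = 10.77033
Sum = 26.167676
Perimeter = 26.1677

26.1677


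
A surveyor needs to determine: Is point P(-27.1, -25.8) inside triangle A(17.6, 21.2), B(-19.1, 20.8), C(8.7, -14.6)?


Cross products: AB x AP = 1707.02, BC x BP = -1578.68, CA x CP = 1181.96
All same sign? no

No, outside


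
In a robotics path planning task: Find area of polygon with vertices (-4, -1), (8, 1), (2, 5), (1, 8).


Shoelace sum: ((-4)*1 - 8*(-1)) + (8*5 - 2*1) + (2*8 - 1*5) + (1*(-1) - (-4)*8)
= 84
Area = |84|/2 = 42

42


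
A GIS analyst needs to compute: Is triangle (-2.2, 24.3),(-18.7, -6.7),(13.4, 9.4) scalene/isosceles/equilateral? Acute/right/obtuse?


Side lengths squared: AB^2=1233.25, BC^2=1289.62, CA^2=465.37
Sorted: [465.37, 1233.25, 1289.62]
By sides: Scalene, By angles: Acute

Scalene, Acute


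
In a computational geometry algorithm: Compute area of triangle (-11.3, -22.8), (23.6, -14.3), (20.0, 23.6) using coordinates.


Area = |x_A(y_B-y_C) + x_B(y_C-y_A) + x_C(y_A-y_B)|/2
= |428.27 + 1095.04 + (-170)|/2
= 1353.31/2 = 676.655

676.655


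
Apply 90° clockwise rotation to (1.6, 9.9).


90° CW: (x,y) -> (y, -x)
(1.6,9.9) -> (9.9, -1.6)

(9.9, -1.6)


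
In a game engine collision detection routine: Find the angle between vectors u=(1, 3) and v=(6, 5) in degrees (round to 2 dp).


u.v = 21, |u| = sqrt(10) = 3.1623, |v| = sqrt(61) = 7.8102
cos(theta) = u.v/(|u||v|) = 21/sqrt(610) = 0.850265
theta = acos(0.850265) = 31.76 degrees

31.76 degrees


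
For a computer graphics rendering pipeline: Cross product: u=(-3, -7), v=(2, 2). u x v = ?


u x v = u_x*v_y - u_y*v_x = (-3)*2 - (-7)*2
= (-6) - (-14) = 8

8


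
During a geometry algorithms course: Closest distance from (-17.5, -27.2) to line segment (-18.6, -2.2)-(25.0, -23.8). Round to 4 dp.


Project P onto AB: t = 0.2483 (clamped to [0,1])
Closest point on segment: (-7.7722, -7.5642)
Distance: 21.9133

21.9133


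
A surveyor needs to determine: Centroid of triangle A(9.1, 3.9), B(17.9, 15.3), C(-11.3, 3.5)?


Centroid = ((x_A+x_B+x_C)/3, (y_A+y_B+y_C)/3)
= ((9.1+17.9+(-11.3))/3, (3.9+15.3+3.5)/3)
= (5.2333, 7.5667)

(5.2333, 7.5667)


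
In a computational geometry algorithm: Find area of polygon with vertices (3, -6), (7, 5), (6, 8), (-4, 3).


Shoelace sum: (3*5 - 7*(-6)) + (7*8 - 6*5) + (6*3 - (-4)*8) + ((-4)*(-6) - 3*3)
= 148
Area = |148|/2 = 74

74


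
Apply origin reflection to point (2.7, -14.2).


Reflection over origin: (x,y) -> (-x,-y)
(2.7, -14.2) -> (-2.7, 14.2)

(-2.7, 14.2)


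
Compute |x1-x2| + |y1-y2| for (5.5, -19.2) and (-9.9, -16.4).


|5.5-(-9.9)| + |(-19.2)-(-16.4)| = 15.4 + 2.8 = 18.2

18.2


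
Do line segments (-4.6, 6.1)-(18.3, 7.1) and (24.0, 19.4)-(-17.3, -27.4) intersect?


Cross products: d1=-789.19, d2=241.23, d3=275.97, d4=-754.45
d1*d2 < 0 and d3*d4 < 0? yes

Yes, they intersect


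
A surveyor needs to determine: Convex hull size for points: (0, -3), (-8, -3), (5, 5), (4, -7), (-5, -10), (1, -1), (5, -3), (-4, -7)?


Convex hull vertices (CCW): (-8, -3), (-5, -10), (4, -7), (5, -3), (5, 5)
Count = 5

5


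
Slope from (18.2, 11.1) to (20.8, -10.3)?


slope = (y2-y1)/(x2-x1) = ((-10.3)-11.1)/(20.8-18.2) = (-21.4)/2.6 = -8.2308

-8.2308


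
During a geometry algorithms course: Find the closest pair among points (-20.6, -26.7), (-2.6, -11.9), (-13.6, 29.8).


d(P0,P1) = 23.3032, d(P0,P2) = 56.932, d(P1,P2) = 43.1264
Closest: P0 and P1

Closest pair: (-20.6, -26.7) and (-2.6, -11.9), distance = 23.3032


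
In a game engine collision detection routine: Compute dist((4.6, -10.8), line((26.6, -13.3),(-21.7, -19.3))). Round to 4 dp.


|cross product| = 252.75
|line direction| = sqrt(2368.89) = 48.6712
Distance = 252.75/sqrt(2368.89) = 5.193

5.193


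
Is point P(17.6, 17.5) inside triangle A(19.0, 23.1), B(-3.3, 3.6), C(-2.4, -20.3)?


Cross products: AB x AP = 97.58, BC x BP = 512.02, CA x CP = -59.08
All same sign? no

No, outside


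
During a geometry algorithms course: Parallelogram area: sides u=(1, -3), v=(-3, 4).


|u x v| = |1*4 - (-3)*(-3)|
= |4 - 9| = 5

5


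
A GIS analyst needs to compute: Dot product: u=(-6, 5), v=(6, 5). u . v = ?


u . v = u_x*v_x + u_y*v_y = (-6)*6 + 5*5
= (-36) + 25 = -11

-11


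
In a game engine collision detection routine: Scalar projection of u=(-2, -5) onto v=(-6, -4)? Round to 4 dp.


u.v = 32, |v| = sqrt(52) = 7.2111
Scalar projection = u.v / |v| = 32 / sqrt(52) = 4.4376

4.4376


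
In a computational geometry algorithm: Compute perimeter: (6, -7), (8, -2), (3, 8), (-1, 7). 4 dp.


Sides: (6, -7)->(8, -2): sqrt(29) = 5.385165, (8, -2)->(3, 8): sqrt(125) = 11.18034, (3, 8)->(-1, 7): sqrt(17) = 4.123106, (-1, 7)->(6, -7): sqrt(245) = 15.652476
Sum = 36.341087
Perimeter = 36.3411

36.3411


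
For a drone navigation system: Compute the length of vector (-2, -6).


|u| = sqrt((-2)^2 + (-6)^2) = sqrt(40) = 6.3246

6.3246


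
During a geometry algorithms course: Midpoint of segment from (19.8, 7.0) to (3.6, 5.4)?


M = ((19.8+3.6)/2, (7+5.4)/2)
= (11.7, 6.2)

(11.7, 6.2)


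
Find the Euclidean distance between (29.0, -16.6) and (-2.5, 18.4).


dx=-31.5, dy=35
d^2 = (-31.5)^2 + 35^2 = 2217.25
d = sqrt(2217.25) = 47.0877

47.0877


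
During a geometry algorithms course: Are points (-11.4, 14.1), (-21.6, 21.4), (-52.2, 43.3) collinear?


Cross product: ((-21.6)-(-11.4))*(43.3-14.1) - (21.4-14.1)*((-52.2)-(-11.4))
= 0

Yes, collinear


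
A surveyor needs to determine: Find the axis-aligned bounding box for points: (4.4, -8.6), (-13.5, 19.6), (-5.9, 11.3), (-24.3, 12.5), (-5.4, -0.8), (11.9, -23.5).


x range: [-24.3, 11.9]
y range: [-23.5, 19.6]
Bounding box: (-24.3,-23.5) to (11.9,19.6)

(-24.3,-23.5) to (11.9,19.6)


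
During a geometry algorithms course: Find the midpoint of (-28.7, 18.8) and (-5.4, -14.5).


M = (((-28.7)+(-5.4))/2, (18.8+(-14.5))/2)
= (-17.05, 2.15)

(-17.05, 2.15)


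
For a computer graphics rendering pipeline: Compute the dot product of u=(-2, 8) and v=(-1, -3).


u . v = u_x*v_x + u_y*v_y = (-2)*(-1) + 8*(-3)
= 2 + (-24) = -22

-22


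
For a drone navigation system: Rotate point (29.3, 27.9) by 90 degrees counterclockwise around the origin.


90° CCW: (x,y) -> (-y, x)
(29.3,27.9) -> (-27.9, 29.3)

(-27.9, 29.3)


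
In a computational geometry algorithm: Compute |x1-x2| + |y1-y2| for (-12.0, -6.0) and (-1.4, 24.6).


|(-12)-(-1.4)| + |(-6)-24.6| = 10.6 + 30.6 = 41.2

41.2


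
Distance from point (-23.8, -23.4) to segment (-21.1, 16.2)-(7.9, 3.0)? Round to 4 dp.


Project P onto AB: t = 0.4377 (clamped to [0,1])
Closest point on segment: (-8.4053, 10.4217)
Distance: 37.1605

37.1605


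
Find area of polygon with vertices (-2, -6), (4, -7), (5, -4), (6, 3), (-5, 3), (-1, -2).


Shoelace sum: ((-2)*(-7) - 4*(-6)) + (4*(-4) - 5*(-7)) + (5*3 - 6*(-4)) + (6*3 - (-5)*3) + ((-5)*(-2) - (-1)*3) + ((-1)*(-6) - (-2)*(-2))
= 144
Area = |144|/2 = 72

72


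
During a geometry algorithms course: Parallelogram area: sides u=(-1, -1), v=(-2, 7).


|u x v| = |(-1)*7 - (-1)*(-2)|
= |(-7) - 2| = 9

9


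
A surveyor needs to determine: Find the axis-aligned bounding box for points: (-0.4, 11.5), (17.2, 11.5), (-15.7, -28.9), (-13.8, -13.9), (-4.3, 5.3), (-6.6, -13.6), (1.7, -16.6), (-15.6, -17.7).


x range: [-15.7, 17.2]
y range: [-28.9, 11.5]
Bounding box: (-15.7,-28.9) to (17.2,11.5)

(-15.7,-28.9) to (17.2,11.5)


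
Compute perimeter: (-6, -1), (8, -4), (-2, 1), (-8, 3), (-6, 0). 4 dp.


Sides: (-6, -1)->(8, -4): sqrt(205) = 14.317821, (8, -4)->(-2, 1): sqrt(125) = 11.18034, (-2, 1)->(-8, 3): sqrt(40) = 6.324555, (-8, 3)->(-6, 0): sqrt(13) = 3.605551, (-6, 0)->(-6, -1): sqrt(1) = 1
Sum = 36.428267
Perimeter = 36.4283

36.4283


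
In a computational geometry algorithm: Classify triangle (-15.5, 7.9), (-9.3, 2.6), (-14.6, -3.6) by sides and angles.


Side lengths squared: AB^2=66.53, BC^2=66.53, CA^2=133.06
Sorted: [66.53, 66.53, 133.06]
By sides: Isosceles, By angles: Right

Isosceles, Right


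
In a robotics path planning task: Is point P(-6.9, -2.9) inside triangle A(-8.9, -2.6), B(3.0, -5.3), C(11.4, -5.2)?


Cross products: AB x AP = 1.83, BC x BP = 21.15, CA x CP = 0.89
All same sign? yes

Yes, inside


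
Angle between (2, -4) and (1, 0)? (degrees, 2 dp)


u.v = 2, |u| = sqrt(20) = 4.4721, |v| = sqrt(1) = 1
cos(theta) = u.v/(|u||v|) = 2/sqrt(20) = 0.447214
theta = acos(0.447214) = 63.43 degrees

63.43 degrees


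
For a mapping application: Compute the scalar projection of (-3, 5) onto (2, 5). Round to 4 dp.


u.v = 19, |v| = sqrt(29) = 5.3852
Scalar projection = u.v / |v| = 19 / sqrt(29) = 3.5282

3.5282


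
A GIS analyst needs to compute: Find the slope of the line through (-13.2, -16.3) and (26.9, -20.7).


slope = (y2-y1)/(x2-x1) = ((-20.7)-(-16.3))/(26.9-(-13.2)) = (-4.4)/40.1 = -0.1097

-0.1097


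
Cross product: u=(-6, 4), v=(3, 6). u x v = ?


u x v = u_x*v_y - u_y*v_x = (-6)*6 - 4*3
= (-36) - 12 = -48

-48


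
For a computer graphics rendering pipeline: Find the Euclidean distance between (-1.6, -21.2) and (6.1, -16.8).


dx=7.7, dy=4.4
d^2 = 7.7^2 + 4.4^2 = 78.65
d = sqrt(78.65) = 8.8685

8.8685


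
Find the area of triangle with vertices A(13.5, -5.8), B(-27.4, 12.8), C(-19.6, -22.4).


Area = |x_A(y_B-y_C) + x_B(y_C-y_A) + x_C(y_A-y_B)|/2
= |475.2 + 454.84 + 364.56|/2
= 1294.6/2 = 647.3

647.3


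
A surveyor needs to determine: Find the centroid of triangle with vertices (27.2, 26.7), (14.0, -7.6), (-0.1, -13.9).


Centroid = ((x_A+x_B+x_C)/3, (y_A+y_B+y_C)/3)
= ((27.2+14+(-0.1))/3, (26.7+(-7.6)+(-13.9))/3)
= (13.7, 1.7333)

(13.7, 1.7333)


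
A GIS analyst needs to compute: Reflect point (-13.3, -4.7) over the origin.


Reflection over origin: (x,y) -> (-x,-y)
(-13.3, -4.7) -> (13.3, 4.7)

(13.3, 4.7)


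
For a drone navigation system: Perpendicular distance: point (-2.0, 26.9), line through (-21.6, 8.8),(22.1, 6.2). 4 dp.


|cross product| = 841.93
|line direction| = sqrt(1916.45) = 43.7773
Distance = 841.93/sqrt(1916.45) = 19.2321

19.2321


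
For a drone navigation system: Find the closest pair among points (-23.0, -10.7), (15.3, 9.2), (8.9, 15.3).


d(P0,P1) = 43.1613, d(P0,P2) = 41.1535, d(P1,P2) = 8.8414
Closest: P1 and P2

Closest pair: (15.3, 9.2) and (8.9, 15.3), distance = 8.8414


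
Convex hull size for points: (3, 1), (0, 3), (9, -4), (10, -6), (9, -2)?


Convex hull vertices (CCW): (0, 3), (10, -6), (9, -2)
Count = 3

3


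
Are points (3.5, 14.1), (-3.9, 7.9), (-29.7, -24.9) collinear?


Cross product: ((-3.9)-3.5)*((-24.9)-14.1) - (7.9-14.1)*((-29.7)-3.5)
= 82.76

No, not collinear


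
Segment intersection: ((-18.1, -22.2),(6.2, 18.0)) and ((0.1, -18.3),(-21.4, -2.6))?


Cross products: d1=369.59, d2=-876.22, d3=-636.87, d4=608.94
d1*d2 < 0 and d3*d4 < 0? yes

Yes, they intersect


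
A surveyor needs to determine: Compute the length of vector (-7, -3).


|u| = sqrt((-7)^2 + (-3)^2) = sqrt(58) = 7.6158

7.6158


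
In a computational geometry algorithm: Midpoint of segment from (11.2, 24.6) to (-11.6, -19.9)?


M = ((11.2+(-11.6))/2, (24.6+(-19.9))/2)
= (-0.2, 2.35)

(-0.2, 2.35)


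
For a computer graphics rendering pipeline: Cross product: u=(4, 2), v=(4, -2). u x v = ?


u x v = u_x*v_y - u_y*v_x = 4*(-2) - 2*4
= (-8) - 8 = -16

-16


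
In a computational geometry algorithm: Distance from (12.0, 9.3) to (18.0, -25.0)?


dx=6, dy=-34.3
d^2 = 6^2 + (-34.3)^2 = 1212.49
d = sqrt(1212.49) = 34.8208

34.8208


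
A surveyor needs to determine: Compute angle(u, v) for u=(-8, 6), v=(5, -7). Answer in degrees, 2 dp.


u.v = -82, |u| = sqrt(100) = 10, |v| = sqrt(74) = 8.6023
cos(theta) = u.v/(|u||v|) = -82/sqrt(7400) = -0.953231
theta = acos(-0.953231) = 162.41 degrees

162.41 degrees


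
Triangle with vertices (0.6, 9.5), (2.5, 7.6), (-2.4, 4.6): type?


Side lengths squared: AB^2=7.22, BC^2=33.01, CA^2=33.01
Sorted: [7.22, 33.01, 33.01]
By sides: Isosceles, By angles: Acute

Isosceles, Acute


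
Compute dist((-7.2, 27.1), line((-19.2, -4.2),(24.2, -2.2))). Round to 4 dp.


|cross product| = 1334.42
|line direction| = sqrt(1887.56) = 43.4461
Distance = 1334.42/sqrt(1887.56) = 30.7144

30.7144


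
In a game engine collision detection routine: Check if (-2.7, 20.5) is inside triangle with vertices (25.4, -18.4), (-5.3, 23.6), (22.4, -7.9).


Cross products: AB x AP = -14.03, BC x BP = -3.97, CA x CP = -178.35
All same sign? yes

Yes, inside


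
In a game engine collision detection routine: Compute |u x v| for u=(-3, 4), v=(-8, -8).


|u x v| = |(-3)*(-8) - 4*(-8)|
= |24 - (-32)| = 56

56


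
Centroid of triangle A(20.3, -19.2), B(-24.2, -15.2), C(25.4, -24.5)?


Centroid = ((x_A+x_B+x_C)/3, (y_A+y_B+y_C)/3)
= ((20.3+(-24.2)+25.4)/3, ((-19.2)+(-15.2)+(-24.5))/3)
= (7.1667, -19.6333)

(7.1667, -19.6333)


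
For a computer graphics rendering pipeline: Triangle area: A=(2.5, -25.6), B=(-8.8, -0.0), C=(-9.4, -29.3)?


Area = |x_A(y_B-y_C) + x_B(y_C-y_A) + x_C(y_A-y_B)|/2
= |73.25 + 32.56 + 240.64|/2
= 346.45/2 = 173.225

173.225


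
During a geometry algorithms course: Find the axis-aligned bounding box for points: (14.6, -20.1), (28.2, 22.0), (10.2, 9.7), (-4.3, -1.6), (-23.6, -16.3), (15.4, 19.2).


x range: [-23.6, 28.2]
y range: [-20.1, 22]
Bounding box: (-23.6,-20.1) to (28.2,22)

(-23.6,-20.1) to (28.2,22)


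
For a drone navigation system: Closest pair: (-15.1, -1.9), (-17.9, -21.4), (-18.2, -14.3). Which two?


d(P0,P1) = 19.7, d(P0,P2) = 12.7816, d(P1,P2) = 7.1063
Closest: P1 and P2

Closest pair: (-17.9, -21.4) and (-18.2, -14.3), distance = 7.1063


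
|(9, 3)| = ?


|u| = sqrt(9^2 + 3^2) = sqrt(90) = 9.4868

9.4868


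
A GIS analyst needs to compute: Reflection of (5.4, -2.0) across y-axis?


Reflection over y-axis: (x,y) -> (-x,y)
(5.4, -2) -> (-5.4, -2)

(-5.4, -2)


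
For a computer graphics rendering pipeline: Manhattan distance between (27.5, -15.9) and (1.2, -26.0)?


|27.5-1.2| + |(-15.9)-(-26)| = 26.3 + 10.1 = 36.4

36.4


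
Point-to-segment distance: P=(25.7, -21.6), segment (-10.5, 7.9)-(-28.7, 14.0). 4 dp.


Project P onto AB: t = 0 (clamped to [0,1])
Closest point on segment: (-10.5, 7.9)
Distance: 46.6979

46.6979


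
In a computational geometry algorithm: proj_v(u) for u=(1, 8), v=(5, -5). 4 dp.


u.v = -35, |v| = sqrt(50) = 7.0711
Scalar projection = u.v / |v| = -35 / sqrt(50) = -4.9497

-4.9497


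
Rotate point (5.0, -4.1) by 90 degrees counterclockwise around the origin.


90° CCW: (x,y) -> (-y, x)
(5,-4.1) -> (4.1, 5)

(4.1, 5)


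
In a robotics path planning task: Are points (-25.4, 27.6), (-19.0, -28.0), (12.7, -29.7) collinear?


Cross product: ((-19)-(-25.4))*((-29.7)-27.6) - ((-28)-27.6)*(12.7-(-25.4))
= 1751.64

No, not collinear


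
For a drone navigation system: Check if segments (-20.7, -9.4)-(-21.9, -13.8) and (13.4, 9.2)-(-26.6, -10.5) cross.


Cross products: d1=72.23, d2=224.59, d3=127.72, d4=-24.64
d1*d2 < 0 and d3*d4 < 0? no

No, they don't intersect


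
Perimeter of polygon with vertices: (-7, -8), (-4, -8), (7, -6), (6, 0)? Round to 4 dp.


Sides: (-7, -8)->(-4, -8): sqrt(9) = 3, (-4, -8)->(7, -6): sqrt(125) = 11.18034, (7, -6)->(6, 0): sqrt(37) = 6.082763, (6, 0)->(-7, -8): sqrt(233) = 15.264338
Sum = 35.527441
Perimeter = 35.5274

35.5274


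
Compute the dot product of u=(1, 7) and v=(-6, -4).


u . v = u_x*v_x + u_y*v_y = 1*(-6) + 7*(-4)
= (-6) + (-28) = -34

-34


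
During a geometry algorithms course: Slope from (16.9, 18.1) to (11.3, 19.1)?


slope = (y2-y1)/(x2-x1) = (19.1-18.1)/(11.3-16.9) = 1/(-5.6) = -0.1786

-0.1786


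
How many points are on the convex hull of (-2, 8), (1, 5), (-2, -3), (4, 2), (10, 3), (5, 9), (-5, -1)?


Convex hull vertices (CCW): (-5, -1), (-2, -3), (10, 3), (5, 9), (-2, 8)
Count = 5

5


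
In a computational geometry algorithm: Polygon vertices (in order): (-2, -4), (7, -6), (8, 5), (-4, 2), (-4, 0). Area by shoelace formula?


Shoelace sum: ((-2)*(-6) - 7*(-4)) + (7*5 - 8*(-6)) + (8*2 - (-4)*5) + ((-4)*0 - (-4)*2) + ((-4)*(-4) - (-2)*0)
= 183
Area = |183|/2 = 91.5

91.5


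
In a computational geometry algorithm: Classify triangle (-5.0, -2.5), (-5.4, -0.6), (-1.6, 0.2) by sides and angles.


Side lengths squared: AB^2=3.77, BC^2=15.08, CA^2=18.85
Sorted: [3.77, 15.08, 18.85]
By sides: Scalene, By angles: Right

Scalene, Right


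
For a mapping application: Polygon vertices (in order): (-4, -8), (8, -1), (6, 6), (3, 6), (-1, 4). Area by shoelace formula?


Shoelace sum: ((-4)*(-1) - 8*(-8)) + (8*6 - 6*(-1)) + (6*6 - 3*6) + (3*4 - (-1)*6) + ((-1)*(-8) - (-4)*4)
= 182
Area = |182|/2 = 91

91


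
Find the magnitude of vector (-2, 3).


|u| = sqrt((-2)^2 + 3^2) = sqrt(13) = 3.6056

3.6056


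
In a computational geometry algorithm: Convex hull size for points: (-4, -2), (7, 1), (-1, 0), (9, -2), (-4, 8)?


Convex hull vertices (CCW): (-4, -2), (9, -2), (7, 1), (-4, 8)
Count = 4

4


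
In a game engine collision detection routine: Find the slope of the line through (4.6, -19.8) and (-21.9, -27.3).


slope = (y2-y1)/(x2-x1) = ((-27.3)-(-19.8))/((-21.9)-4.6) = (-7.5)/(-26.5) = 0.283

0.283


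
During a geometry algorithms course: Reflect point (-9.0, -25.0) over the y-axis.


Reflection over y-axis: (x,y) -> (-x,y)
(-9, -25) -> (9, -25)

(9, -25)


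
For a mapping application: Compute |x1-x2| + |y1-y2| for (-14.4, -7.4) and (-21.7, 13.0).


|(-14.4)-(-21.7)| + |(-7.4)-13| = 7.3 + 20.4 = 27.7

27.7


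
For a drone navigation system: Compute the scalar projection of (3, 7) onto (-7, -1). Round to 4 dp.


u.v = -28, |v| = sqrt(50) = 7.0711
Scalar projection = u.v / |v| = -28 / sqrt(50) = -3.9598

-3.9598


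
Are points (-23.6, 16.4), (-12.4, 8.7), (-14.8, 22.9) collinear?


Cross product: ((-12.4)-(-23.6))*(22.9-16.4) - (8.7-16.4)*((-14.8)-(-23.6))
= 140.56

No, not collinear


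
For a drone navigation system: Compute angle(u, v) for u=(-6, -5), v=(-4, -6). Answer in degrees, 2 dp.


u.v = 54, |u| = sqrt(61) = 7.8102, |v| = sqrt(52) = 7.2111
cos(theta) = u.v/(|u||v|) = 54/sqrt(3172) = 0.958798
theta = acos(0.958798) = 16.5 degrees

16.5 degrees


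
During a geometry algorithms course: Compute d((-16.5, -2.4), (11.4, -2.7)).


dx=27.9, dy=-0.3
d^2 = 27.9^2 + (-0.3)^2 = 778.5
d = sqrt(778.5) = 27.9016

27.9016


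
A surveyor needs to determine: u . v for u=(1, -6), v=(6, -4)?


u . v = u_x*v_x + u_y*v_y = 1*6 + (-6)*(-4)
= 6 + 24 = 30

30


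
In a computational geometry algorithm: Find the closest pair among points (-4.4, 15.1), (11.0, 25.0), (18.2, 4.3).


d(P0,P1) = 18.3076, d(P0,P2) = 25.048, d(P1,P2) = 21.9164
Closest: P0 and P1

Closest pair: (-4.4, 15.1) and (11.0, 25.0), distance = 18.3076


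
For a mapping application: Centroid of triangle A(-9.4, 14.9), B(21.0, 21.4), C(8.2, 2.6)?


Centroid = ((x_A+x_B+x_C)/3, (y_A+y_B+y_C)/3)
= (((-9.4)+21+8.2)/3, (14.9+21.4+2.6)/3)
= (6.6, 12.9667)

(6.6, 12.9667)


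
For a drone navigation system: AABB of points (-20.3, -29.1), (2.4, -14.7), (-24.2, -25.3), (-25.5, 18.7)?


x range: [-25.5, 2.4]
y range: [-29.1, 18.7]
Bounding box: (-25.5,-29.1) to (2.4,18.7)

(-25.5,-29.1) to (2.4,18.7)


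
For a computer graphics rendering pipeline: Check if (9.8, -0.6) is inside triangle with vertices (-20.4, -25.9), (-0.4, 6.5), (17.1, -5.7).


Cross products: AB x AP = -472.48, BC x BP = 0.19, CA x CP = -338.71
All same sign? no

No, outside


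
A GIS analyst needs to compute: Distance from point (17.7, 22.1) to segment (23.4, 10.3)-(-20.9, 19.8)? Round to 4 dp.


Project P onto AB: t = 0.1776 (clamped to [0,1])
Closest point on segment: (15.5314, 11.9874)
Distance: 10.3425

10.3425


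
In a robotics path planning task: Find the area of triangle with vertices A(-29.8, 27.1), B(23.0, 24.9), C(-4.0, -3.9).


Area = |x_A(y_B-y_C) + x_B(y_C-y_A) + x_C(y_A-y_B)|/2
= |(-858.24) + (-713) + (-8.8)|/2
= 1580.04/2 = 790.02

790.02


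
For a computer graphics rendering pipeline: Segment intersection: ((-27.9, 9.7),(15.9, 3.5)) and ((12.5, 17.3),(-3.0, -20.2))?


Cross products: d1=-1397.2, d2=341.4, d3=583.36, d4=-1155.24
d1*d2 < 0 and d3*d4 < 0? yes

Yes, they intersect


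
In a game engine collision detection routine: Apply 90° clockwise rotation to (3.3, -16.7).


90° CW: (x,y) -> (y, -x)
(3.3,-16.7) -> (-16.7, -3.3)

(-16.7, -3.3)


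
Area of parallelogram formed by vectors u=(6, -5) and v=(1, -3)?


|u x v| = |6*(-3) - (-5)*1|
= |(-18) - (-5)| = 13

13


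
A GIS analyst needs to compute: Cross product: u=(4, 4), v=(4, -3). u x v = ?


u x v = u_x*v_y - u_y*v_x = 4*(-3) - 4*4
= (-12) - 16 = -28

-28


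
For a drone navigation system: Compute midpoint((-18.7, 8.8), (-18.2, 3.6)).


M = (((-18.7)+(-18.2))/2, (8.8+3.6)/2)
= (-18.45, 6.2)

(-18.45, 6.2)


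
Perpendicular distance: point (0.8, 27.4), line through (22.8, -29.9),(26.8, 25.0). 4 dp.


|cross product| = 1437
|line direction| = sqrt(3030.01) = 55.0455
Distance = 1437/sqrt(3030.01) = 26.1057

26.1057


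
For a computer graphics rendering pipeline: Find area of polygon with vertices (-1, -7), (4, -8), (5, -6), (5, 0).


Shoelace sum: ((-1)*(-8) - 4*(-7)) + (4*(-6) - 5*(-8)) + (5*0 - 5*(-6)) + (5*(-7) - (-1)*0)
= 47
Area = |47|/2 = 23.5

23.5


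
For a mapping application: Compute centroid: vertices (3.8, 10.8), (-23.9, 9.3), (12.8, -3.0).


Centroid = ((x_A+x_B+x_C)/3, (y_A+y_B+y_C)/3)
= ((3.8+(-23.9)+12.8)/3, (10.8+9.3+(-3))/3)
= (-2.4333, 5.7)

(-2.4333, 5.7)


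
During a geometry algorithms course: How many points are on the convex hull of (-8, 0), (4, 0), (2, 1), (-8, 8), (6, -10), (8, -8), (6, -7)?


Convex hull vertices (CCW): (-8, 0), (6, -10), (8, -8), (4, 0), (-8, 8)
Count = 5

5


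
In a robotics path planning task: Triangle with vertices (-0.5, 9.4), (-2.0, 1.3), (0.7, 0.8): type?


Side lengths squared: AB^2=67.86, BC^2=7.54, CA^2=75.4
Sorted: [7.54, 67.86, 75.4]
By sides: Scalene, By angles: Right

Scalene, Right


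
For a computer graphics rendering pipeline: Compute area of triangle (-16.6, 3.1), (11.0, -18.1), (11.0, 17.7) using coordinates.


Area = |x_A(y_B-y_C) + x_B(y_C-y_A) + x_C(y_A-y_B)|/2
= |594.28 + 160.6 + 233.2|/2
= 988.08/2 = 494.04

494.04


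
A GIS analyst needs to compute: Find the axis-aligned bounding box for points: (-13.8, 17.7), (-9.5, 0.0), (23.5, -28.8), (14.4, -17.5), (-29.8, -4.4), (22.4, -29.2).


x range: [-29.8, 23.5]
y range: [-29.2, 17.7]
Bounding box: (-29.8,-29.2) to (23.5,17.7)

(-29.8,-29.2) to (23.5,17.7)


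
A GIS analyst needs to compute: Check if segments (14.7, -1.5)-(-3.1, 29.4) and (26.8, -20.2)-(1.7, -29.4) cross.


Cross products: d1=-580.69, d2=-1520.04, d3=-41.03, d4=898.32
d1*d2 < 0 and d3*d4 < 0? no

No, they don't intersect


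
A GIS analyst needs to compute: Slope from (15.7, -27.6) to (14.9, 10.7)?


slope = (y2-y1)/(x2-x1) = (10.7-(-27.6))/(14.9-15.7) = 38.3/(-0.8) = -47.875

-47.875


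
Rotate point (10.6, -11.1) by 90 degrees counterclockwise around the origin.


90° CCW: (x,y) -> (-y, x)
(10.6,-11.1) -> (11.1, 10.6)

(11.1, 10.6)


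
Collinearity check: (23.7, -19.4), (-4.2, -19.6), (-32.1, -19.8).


Cross product: ((-4.2)-23.7)*((-19.8)-(-19.4)) - ((-19.6)-(-19.4))*((-32.1)-23.7)
= 0

Yes, collinear


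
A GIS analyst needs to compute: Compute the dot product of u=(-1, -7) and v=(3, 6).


u . v = u_x*v_x + u_y*v_y = (-1)*3 + (-7)*6
= (-3) + (-42) = -45

-45


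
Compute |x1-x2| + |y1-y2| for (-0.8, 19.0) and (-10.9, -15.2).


|(-0.8)-(-10.9)| + |19-(-15.2)| = 10.1 + 34.2 = 44.3

44.3


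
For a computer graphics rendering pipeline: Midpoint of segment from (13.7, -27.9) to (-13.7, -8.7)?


M = ((13.7+(-13.7))/2, ((-27.9)+(-8.7))/2)
= (0, -18.3)

(0, -18.3)


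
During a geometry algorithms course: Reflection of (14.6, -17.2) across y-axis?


Reflection over y-axis: (x,y) -> (-x,y)
(14.6, -17.2) -> (-14.6, -17.2)

(-14.6, -17.2)


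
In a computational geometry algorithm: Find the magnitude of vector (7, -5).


|u| = sqrt(7^2 + (-5)^2) = sqrt(74) = 8.6023

8.6023


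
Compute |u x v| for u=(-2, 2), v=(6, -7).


|u x v| = |(-2)*(-7) - 2*6|
= |14 - 12| = 2

2


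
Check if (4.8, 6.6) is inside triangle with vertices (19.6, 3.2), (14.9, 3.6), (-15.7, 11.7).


Cross products: AB x AP = -10.06, BC x BP = -9.99, CA x CP = -5.78
All same sign? yes

Yes, inside


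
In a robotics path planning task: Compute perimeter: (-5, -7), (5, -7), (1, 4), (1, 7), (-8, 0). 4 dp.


Sides: (-5, -7)->(5, -7): sqrt(100) = 10, (5, -7)->(1, 4): sqrt(137) = 11.7047, (1, 4)->(1, 7): sqrt(9) = 3, (1, 7)->(-8, 0): sqrt(130) = 11.401754, (-8, 0)->(-5, -7): sqrt(58) = 7.615773
Sum = 43.722227
Perimeter = 43.7222

43.7222


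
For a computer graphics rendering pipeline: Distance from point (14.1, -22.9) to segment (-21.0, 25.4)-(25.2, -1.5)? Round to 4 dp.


Project P onto AB: t = 1 (clamped to [0,1])
Closest point on segment: (25.2, -1.5)
Distance: 24.1075

24.1075


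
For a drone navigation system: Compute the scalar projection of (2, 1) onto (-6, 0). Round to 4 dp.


u.v = -12, |v| = sqrt(36) = 6
Scalar projection = u.v / |v| = -12 / sqrt(36) = -2

-2


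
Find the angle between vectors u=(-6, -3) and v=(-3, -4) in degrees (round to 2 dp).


u.v = 30, |u| = sqrt(45) = 6.7082, |v| = sqrt(25) = 5
cos(theta) = u.v/(|u||v|) = 30/sqrt(1125) = 0.894427
theta = acos(0.894427) = 26.57 degrees

26.57 degrees
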